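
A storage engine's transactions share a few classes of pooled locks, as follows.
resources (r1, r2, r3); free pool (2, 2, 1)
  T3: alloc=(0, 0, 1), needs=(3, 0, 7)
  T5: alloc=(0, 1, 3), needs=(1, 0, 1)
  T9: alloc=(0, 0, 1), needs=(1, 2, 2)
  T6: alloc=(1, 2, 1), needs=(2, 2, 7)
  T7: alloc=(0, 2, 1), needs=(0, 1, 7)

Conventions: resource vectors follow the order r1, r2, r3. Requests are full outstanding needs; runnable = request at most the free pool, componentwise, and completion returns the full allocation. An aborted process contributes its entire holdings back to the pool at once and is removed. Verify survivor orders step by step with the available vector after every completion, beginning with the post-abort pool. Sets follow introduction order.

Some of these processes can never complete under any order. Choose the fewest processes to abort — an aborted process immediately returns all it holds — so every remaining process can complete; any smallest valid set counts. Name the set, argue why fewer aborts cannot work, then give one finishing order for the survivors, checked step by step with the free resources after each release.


Minimum abort set: T3 and T7.
Key observation: T6 had no path to completion before; after the abort of T3 and T7 ((0, 2, 2) returned), step 3 is where it fits.
No one abort is enough; case by case: T3 alone leaves T6 blocked (short on r3); T5 alone leaves T3 blocked (short on r1 and r3); T9 alone leaves T3 blocked (short on r1 and r3); T6 alone leaves T3 blocked (short on r3); T7 alone leaves T3 blocked (short on r1 and r3).
The survivors complete as T5, T9, T6. Verifying each step (starting from the post-abort pool):
  pool = (2, 4, 3)
  run T5 (needs (1, 0, 1), free (2, 4, 3)); after release of (0, 1, 3) the pool is (2, 5, 6)
  run T9 (needs (1, 2, 2), free (2, 5, 6)); after release of (0, 0, 1) the pool is (2, 5, 7)
  run T6 (needs (2, 2, 7), free (2, 5, 7)); after release of (1, 2, 1) the pool is (3, 7, 8)


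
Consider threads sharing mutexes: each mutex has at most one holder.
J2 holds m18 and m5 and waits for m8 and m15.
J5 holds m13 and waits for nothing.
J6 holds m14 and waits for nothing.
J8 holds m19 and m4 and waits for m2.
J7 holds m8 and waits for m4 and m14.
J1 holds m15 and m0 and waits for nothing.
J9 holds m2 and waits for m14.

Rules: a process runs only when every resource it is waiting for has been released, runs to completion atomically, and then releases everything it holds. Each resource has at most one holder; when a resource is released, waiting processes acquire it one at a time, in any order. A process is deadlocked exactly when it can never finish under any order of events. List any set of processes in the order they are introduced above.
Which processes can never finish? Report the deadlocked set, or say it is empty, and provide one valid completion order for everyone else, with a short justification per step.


No process is deadlocked.
Key observation: although several processes wait, no cycle exists — each chain bottoms out at a free runner.
A valid finishing order for the others: J5, J6, J9, J8, J7, J1, J2.
Check, step by step:
  run J5 (it waits on nothing); releases m13
  run J6 (it waits on nothing); releases m14
  J9: everything it awaited (m14) is free; runs, freeing m2
  J8: everything it awaited (m2) is free; runs, freeing m19 and m4
  J7: everything it awaited (m4 and m14) is free; runs, freeing m8
  run J1 (it waits on nothing); releases m15 and m0
  J2: everything it awaited (m8 and m15) is free; runs, freeing m18 and m5


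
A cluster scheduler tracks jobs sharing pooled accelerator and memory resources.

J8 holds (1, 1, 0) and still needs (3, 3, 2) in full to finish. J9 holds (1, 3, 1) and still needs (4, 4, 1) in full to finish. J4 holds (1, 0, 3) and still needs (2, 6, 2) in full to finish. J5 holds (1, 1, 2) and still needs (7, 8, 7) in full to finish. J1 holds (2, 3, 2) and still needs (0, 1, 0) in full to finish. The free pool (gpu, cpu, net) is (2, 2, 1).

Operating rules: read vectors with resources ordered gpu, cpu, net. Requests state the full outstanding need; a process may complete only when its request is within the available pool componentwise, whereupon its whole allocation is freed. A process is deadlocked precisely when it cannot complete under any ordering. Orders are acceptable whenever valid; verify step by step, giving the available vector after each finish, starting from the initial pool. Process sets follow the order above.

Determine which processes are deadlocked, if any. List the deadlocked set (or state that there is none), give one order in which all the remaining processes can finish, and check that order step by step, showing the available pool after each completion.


No process is deadlocked.
Key observation: starting with J1, each completion frees enough for the next — no one is permanently blocked.
The rest can finish in the order J1, J8, J9, J4, J5. Walking it through:
  pool = (2, 2, 1)
  run J1 (needs (0, 1, 0), free (2, 2, 1)); after release of (2, 3, 2) the pool is (4, 5, 3)
  run J8 (needs (3, 3, 2), free (4, 5, 3)); after release of (1, 1, 0) the pool is (5, 6, 3)
  run J9 (needs (4, 4, 1), free (5, 6, 3)); after release of (1, 3, 1) the pool is (6, 9, 4)
  run J4 (needs (2, 6, 2), free (6, 9, 4)); after release of (1, 0, 3) the pool is (7, 9, 7)
  run J5 (needs (7, 8, 7), free (7, 9, 7)); after release of (1, 1, 2) the pool is (8, 10, 9)


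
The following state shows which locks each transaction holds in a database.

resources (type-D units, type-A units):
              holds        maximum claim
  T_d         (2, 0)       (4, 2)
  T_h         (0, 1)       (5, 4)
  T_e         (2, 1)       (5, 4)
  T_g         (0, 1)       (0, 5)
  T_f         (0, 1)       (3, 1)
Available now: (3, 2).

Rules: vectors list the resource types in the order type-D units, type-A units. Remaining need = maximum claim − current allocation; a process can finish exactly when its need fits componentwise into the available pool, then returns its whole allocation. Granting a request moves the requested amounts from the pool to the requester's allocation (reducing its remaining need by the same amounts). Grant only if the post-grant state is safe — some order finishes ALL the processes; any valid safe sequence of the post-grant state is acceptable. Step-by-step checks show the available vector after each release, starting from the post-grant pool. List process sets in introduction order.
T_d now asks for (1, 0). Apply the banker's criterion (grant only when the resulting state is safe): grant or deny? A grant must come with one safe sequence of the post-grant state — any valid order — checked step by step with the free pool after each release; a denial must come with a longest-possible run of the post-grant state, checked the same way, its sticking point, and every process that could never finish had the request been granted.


GRANT — the state after the grant stays safe, e.g. via T_d, T_f, T_e, T_g, T_h.
Key observation: after the grant the pool drops to (2, 2), which still lets T_d finish first and unwind the rest.
Check on the post-grant state, step by step:
  pool = (2, 2)
  T_d needs (1, 2) <= (2, 2) -> finishes; pool += (3, 0) = (5, 2)
  T_f needs (3, 0) <= (5, 2) -> finishes; pool += (0, 1) = (5, 3)
  T_e needs (3, 3) <= (5, 3) -> finishes; pool += (2, 1) = (7, 4)
  T_g needs (0, 4) <= (7, 4) -> finishes; pool += (0, 1) = (7, 5)
  T_h needs (5, 3) <= (7, 5) -> finishes; pool += (0, 1) = (7, 6)


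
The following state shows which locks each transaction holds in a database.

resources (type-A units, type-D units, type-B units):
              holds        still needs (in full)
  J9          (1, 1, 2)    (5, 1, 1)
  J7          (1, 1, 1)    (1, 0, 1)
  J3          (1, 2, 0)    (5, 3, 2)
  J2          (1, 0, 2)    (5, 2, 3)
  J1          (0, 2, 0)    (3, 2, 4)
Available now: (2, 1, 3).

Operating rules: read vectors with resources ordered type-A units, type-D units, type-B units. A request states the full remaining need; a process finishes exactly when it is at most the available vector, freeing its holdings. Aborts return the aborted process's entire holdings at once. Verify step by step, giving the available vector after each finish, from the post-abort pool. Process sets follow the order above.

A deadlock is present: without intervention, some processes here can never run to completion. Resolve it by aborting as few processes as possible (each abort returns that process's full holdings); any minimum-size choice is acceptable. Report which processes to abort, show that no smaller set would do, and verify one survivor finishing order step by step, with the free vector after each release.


The answer: abort J9 and J2.
Key observation: J3 could never have finished before the abort; with (2, 1, 4) returned by J9 and J2, it fits at step 3.
Why nothing smaller works — every single abort fails: J9 alone leaves J3 blocked (short on type-A units); J7 alone leaves J9 blocked (short on type-A units); J3 alone leaves J9 blocked (short on type-A units); J2 alone leaves J9 blocked (short on type-A units); J1 alone leaves J9 blocked (short on type-A units).
Survivors finish in the order: J7, J1, J3. Step-by-step check (pool after the aborts first):
  pool = (4, 2, 7)
  run J7 (needs (1, 0, 1), free (4, 2, 7)); after release of (1, 1, 1) the pool is (5, 3, 8)
  run J1 (needs (3, 2, 4), free (5, 3, 8)); after release of (0, 2, 0) the pool is (5, 5, 8)
  run J3 (needs (5, 3, 2), free (5, 5, 8)); after release of (1, 2, 0) the pool is (6, 7, 8)


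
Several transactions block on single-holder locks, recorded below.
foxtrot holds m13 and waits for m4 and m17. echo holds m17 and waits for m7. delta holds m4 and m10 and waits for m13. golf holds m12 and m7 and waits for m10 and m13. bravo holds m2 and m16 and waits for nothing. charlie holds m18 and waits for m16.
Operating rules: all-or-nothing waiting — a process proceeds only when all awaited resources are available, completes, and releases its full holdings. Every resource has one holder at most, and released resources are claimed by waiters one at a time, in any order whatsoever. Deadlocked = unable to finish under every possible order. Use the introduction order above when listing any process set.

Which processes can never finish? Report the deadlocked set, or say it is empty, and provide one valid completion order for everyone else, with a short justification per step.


Deadlocked set: foxtrot, echo, delta and golf.
Key observation: the wait chain closes on itself along foxtrot -> echo -> golf -> foxtrot; delta is caught in further circular waits.
A valid finishing order for the others: bravo, charlie.
Check, step by step:
  bravo: no waits; runs immediately, freeing m2 and m16
  charlie waits on m16 — all released -> runs and releases m18


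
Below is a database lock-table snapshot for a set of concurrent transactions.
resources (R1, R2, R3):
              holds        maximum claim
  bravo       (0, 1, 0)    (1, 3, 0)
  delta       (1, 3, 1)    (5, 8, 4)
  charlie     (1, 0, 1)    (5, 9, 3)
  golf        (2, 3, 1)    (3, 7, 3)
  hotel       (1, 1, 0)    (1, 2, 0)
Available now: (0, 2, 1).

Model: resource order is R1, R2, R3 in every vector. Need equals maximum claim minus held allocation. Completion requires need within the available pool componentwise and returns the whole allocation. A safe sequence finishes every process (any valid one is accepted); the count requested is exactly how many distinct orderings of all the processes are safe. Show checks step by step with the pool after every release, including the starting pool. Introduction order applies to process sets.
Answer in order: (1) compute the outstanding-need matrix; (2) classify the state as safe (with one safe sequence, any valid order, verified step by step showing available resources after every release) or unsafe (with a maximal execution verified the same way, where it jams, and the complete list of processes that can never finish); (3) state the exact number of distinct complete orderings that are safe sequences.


(1) Remaining need (order R1, R2, R3):
  bravo: (1, 2, 0)
  delta: (4, 5, 3)
  charlie: (4, 9, 2)
  golf: (1, 4, 2)
  hotel: (0, 1, 0)
(2) UNSAFE.
Key observation: once hotel, bravo finish, the pool peaks at (1, 4, 1) — and every remaining process still needs more R3 than that.
Going as far as possible: hotel, bravo; after that, nothing fits. Check, step by step:
  pool = (0, 2, 1)
  hotel needs (0, 1, 0) <= (0, 2, 1) -> finishes; pool += (1, 1, 0) = (1, 3, 1)
  bravo needs (1, 2, 0) <= (1, 3, 1) -> finishes; pool += (0, 1, 0) = (1, 4, 1)
  delta cannot run: need (4, 5, 3) vs free (1, 4, 1) (insufficient R1, R2 and R3)
  charlie cannot run: need (4, 9, 2) vs free (1, 4, 1) (insufficient R1, R2 and R3)
  golf cannot run: need (1, 4, 2) vs free (1, 4, 1) (insufficient R3)
Permanently blocked: delta, charlie and golf.
(3) The exact count: 0 of the possible complete orderings are safe sequences.


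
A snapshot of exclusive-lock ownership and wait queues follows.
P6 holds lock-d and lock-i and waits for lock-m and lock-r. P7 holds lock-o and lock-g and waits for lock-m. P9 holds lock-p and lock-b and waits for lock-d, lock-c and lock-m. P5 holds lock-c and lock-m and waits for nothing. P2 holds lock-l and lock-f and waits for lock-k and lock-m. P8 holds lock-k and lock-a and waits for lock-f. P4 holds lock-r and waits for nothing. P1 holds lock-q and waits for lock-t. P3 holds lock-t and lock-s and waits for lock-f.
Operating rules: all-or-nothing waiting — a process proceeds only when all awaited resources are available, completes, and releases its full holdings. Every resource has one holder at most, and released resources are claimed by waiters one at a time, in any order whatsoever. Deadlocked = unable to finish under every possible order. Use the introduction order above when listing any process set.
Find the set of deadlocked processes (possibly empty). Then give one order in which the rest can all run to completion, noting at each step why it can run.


The deadlocked set is P2, P8, P1 and P3.
Key observation: the knot is the closed ring of waits P2 -> P8 -> P2; P1 and P3 wait into the deadlock from upstream.
The rest can finish in the order P4, P5, P6, P9, P7.
Walking it through:
  run P4 (it waits on nothing); releases lock-r
  run P5 (it waits on nothing); releases lock-c and lock-m
  run P6 (all its waits — lock-m and lock-r — are resolved); releases lock-d and lock-i
  run P9 (all its waits — lock-d, lock-c and lock-m — are resolved); releases lock-p and lock-b
  run P7 (all its waits — lock-m — are resolved); releases lock-o and lock-g


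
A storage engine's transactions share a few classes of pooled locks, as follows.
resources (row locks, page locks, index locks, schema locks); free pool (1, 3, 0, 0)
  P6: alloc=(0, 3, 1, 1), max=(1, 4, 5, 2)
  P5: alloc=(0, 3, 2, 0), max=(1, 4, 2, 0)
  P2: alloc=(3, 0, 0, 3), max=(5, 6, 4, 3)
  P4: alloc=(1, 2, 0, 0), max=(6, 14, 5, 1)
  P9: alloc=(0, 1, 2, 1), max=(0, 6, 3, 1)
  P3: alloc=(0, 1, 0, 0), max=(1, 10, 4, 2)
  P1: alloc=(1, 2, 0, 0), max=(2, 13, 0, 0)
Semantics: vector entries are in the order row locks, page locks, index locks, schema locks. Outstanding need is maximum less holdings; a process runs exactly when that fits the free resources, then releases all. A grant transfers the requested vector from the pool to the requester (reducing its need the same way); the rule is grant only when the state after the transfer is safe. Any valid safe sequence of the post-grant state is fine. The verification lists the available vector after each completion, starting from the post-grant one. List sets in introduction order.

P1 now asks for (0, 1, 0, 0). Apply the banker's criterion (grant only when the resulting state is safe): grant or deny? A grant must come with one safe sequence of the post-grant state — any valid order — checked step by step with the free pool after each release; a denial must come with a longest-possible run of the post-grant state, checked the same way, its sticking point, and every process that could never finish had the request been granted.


GRANT. The post-grant state is safe; one safe sequence: P5, P9, P6, P3, P1, P2, P4.
Key observation: the transfer keeps a workable pool ((1, 2, 0, 0)); P5 starts the safe sequence.
Verifying the post-grant state step by step:
  pool = (1, 2, 0, 0)
  P5 needs (1, 1, 0, 0) <= (1, 2, 0, 0) -> finishes; pool += (0, 3, 2, 0) = (1, 5, 2, 0)
  P9 needs (0, 5, 1, 0) <= (1, 5, 2, 0) -> finishes; pool += (0, 1, 2, 1) = (1, 6, 4, 1)
  P6 needs (1, 1, 4, 1) <= (1, 6, 4, 1) -> finishes; pool += (0, 3, 1, 1) = (1, 9, 5, 2)
  P3 needs (1, 9, 4, 2) <= (1, 9, 5, 2) -> finishes; pool += (0, 1, 0, 0) = (1, 10, 5, 2)
  P1 needs (1, 10, 0, 0) <= (1, 10, 5, 2) -> finishes; pool += (1, 3, 0, 0) = (2, 13, 5, 2)
  P2 needs (2, 6, 4, 0) <= (2, 13, 5, 2) -> finishes; pool += (3, 0, 0, 3) = (5, 13, 5, 5)
  P4 needs (5, 12, 5, 1) <= (5, 13, 5, 5) -> finishes; pool += (1, 2, 0, 0) = (6, 15, 5, 5)


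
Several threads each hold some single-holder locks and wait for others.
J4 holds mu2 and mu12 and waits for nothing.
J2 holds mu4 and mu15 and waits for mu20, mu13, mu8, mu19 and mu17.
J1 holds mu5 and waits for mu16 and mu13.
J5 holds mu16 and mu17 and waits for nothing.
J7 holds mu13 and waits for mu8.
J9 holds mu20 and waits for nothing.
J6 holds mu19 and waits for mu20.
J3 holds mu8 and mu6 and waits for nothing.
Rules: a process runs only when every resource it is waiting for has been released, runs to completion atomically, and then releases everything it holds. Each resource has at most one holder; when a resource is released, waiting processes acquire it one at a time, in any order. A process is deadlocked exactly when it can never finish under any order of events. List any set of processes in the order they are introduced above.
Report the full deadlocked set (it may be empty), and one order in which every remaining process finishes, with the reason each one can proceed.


The deadlocked set is empty.
Key observation: all waits point, directly or indirectly, at processes that can finish, so nothing is permanently blocked.
One completion order for the rest: J5, J9, J4, J3, J7, J1, J6, J2.
Step-by-step check:
  J5 waits on nothing -> runs at once and releases mu16 and mu17
  J9 waits on nothing -> runs at once and releases mu20
  J4 waits on nothing -> runs at once and releases mu2 and mu12
  J3 waits on nothing -> runs at once and releases mu8 and mu6
  J7: everything it awaited (mu8) is free; runs, freeing mu13
  J1: everything it awaited (mu16 and mu13) is free; runs, freeing mu5
  J6: everything it awaited (mu20) is free; runs, freeing mu19
  J2: everything it awaited (mu20, mu13, mu8, mu19 and mu17) is free; runs, freeing mu4 and mu15


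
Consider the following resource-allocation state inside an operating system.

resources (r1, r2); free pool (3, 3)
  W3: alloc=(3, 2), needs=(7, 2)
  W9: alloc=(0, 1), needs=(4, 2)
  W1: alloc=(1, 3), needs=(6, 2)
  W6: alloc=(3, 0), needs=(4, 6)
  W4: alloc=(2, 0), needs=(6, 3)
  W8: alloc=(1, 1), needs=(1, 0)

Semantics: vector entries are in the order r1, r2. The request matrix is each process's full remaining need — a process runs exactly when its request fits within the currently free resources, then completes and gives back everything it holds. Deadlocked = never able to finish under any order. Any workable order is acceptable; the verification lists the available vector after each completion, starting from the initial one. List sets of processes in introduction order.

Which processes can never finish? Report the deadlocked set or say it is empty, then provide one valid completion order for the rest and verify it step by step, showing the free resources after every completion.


The deadlocked set is W3, W1, W6 and W4.
Key observation: after W8, W9 the pool peaks at (4, 5), and each blocked process is short somewhere: W3 on r1; W1 on r1; W6 on r2; W4 on r1.
The rest can finish in the order W8, W9. Step-by-step check:
  pool = (3, 3)
  W8: need (1, 0) fits (3, 3); releases (1, 1), pool now (4, 4)
  W9: need (4, 2) fits (4, 4); releases (0, 1), pool now (4, 5)
The stuck group stays short no matter what:
  blocked: W3 wants (7, 2), pool (4, 5) — not enough r1
  blocked: W1 wants (6, 2), pool (4, 5) — not enough r1
  blocked: W6 wants (4, 6), pool (4, 5) — not enough r2
  blocked: W4 wants (6, 3), pool (4, 5) — not enough r1


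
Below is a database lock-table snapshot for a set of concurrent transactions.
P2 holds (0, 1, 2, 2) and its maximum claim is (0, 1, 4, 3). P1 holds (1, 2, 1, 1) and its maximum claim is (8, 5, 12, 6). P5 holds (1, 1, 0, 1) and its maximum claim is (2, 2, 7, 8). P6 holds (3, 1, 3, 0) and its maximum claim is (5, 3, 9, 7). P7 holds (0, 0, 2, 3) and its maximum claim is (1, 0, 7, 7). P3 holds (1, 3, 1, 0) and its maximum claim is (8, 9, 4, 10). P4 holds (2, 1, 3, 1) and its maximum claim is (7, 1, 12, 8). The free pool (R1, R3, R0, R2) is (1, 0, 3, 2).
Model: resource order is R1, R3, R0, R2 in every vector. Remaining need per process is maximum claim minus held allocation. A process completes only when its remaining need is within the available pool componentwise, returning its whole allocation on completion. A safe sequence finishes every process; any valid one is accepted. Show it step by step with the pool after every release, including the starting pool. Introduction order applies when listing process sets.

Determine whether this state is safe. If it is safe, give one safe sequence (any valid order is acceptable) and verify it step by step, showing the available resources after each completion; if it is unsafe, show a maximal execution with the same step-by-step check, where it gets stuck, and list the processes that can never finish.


SAFE. One safe sequence: P2, P7, P5, P6, P4, P1, P3.
Key observation: the first exact fit in this order is P7 — it needs (1, 0, 5, 4) with (1, 1, 5, 4) free, meeting a requested resource to the last unit.
Check, step by step:
  pool = (1, 0, 3, 2)
  run P2 (needs (0, 0, 2, 1), free (1, 0, 3, 2)); after release of (0, 1, 2, 2) the pool is (1, 1, 5, 4)
  run P7 (needs (1, 0, 5, 4), free (1, 1, 5, 4)); after release of (0, 0, 2, 3) the pool is (1, 1, 7, 7)
  run P5 (needs (1, 1, 7, 7), free (1, 1, 7, 7)); after release of (1, 1, 0, 1) the pool is (2, 2, 7, 8)
  run P6 (needs (2, 2, 6, 7), free (2, 2, 7, 8)); after release of (3, 1, 3, 0) the pool is (5, 3, 10, 8)
  run P4 (needs (5, 0, 9, 7), free (5, 3, 10, 8)); after release of (2, 1, 3, 1) the pool is (7, 4, 13, 9)
  run P1 (needs (7, 3, 11, 5), free (7, 4, 13, 9)); after release of (1, 2, 1, 1) the pool is (8, 6, 14, 10)
  run P3 (needs (7, 6, 3, 10), free (8, 6, 14, 10)); after release of (1, 3, 1, 0) the pool is (9, 9, 15, 10)


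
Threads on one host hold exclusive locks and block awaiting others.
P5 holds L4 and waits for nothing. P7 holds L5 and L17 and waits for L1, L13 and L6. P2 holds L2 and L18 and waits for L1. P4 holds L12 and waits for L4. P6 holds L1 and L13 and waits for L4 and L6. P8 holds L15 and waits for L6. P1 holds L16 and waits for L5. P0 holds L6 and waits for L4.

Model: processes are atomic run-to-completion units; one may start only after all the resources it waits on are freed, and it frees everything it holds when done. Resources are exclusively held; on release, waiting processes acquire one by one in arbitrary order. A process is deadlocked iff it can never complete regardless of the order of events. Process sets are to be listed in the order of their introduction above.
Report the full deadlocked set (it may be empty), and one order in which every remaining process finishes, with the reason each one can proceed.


Nothing here is deadlocked.
Key observation: the waits form no ring: some process can always run, and its releases unblock the others one by one.
A valid finishing order for the others: P5, P0, P6, P8, P4, P2, P7, P1.
Check, step by step:
  P5 waits on nothing -> runs at once and releases L4
  run P0 (all its waits — L4 — are resolved); releases L6
  run P6 (all its waits — L4 and L6 — are resolved); releases L1 and L13
  run P8 (all its waits — L6 — are resolved); releases L15
  run P4 (all its waits — L4 — are resolved); releases L12
  run P2 (all its waits — L1 — are resolved); releases L2 and L18
  run P7 (all its waits — L1, L13 and L6 — are resolved); releases L5 and L17
  run P1 (all its waits — L5 — are resolved); releases L16


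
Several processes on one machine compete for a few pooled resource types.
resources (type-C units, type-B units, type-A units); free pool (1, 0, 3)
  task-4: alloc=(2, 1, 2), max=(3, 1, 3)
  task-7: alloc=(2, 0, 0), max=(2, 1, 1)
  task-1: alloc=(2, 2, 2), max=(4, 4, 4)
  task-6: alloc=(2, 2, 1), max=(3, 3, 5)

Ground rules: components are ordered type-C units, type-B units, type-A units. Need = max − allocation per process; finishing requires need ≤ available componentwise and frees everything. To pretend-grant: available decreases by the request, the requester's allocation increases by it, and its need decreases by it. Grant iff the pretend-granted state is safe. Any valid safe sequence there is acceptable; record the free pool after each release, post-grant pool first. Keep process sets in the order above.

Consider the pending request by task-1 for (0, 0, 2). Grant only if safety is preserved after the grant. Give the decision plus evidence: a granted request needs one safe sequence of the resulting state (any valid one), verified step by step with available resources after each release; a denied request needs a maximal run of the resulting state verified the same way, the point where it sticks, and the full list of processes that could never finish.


DENY. Granting would leave the state unsafe.
Key observation: after task-4, task-7 the pool peaks at (5, 1, 3), and each blocked process is short somewhere: task-1 on type-B units; task-6 on type-A units.
Pretend the grant happened; the run task-4, task-7 goes as far as possible. Verifying each step:
  pool = (1, 0, 1)
  run task-4 (needs (1, 0, 1), free (1, 0, 1)); after release of (2, 1, 2) the pool is (3, 1, 3)
  run task-7 (needs (0, 1, 1), free (3, 1, 3)); after release of (2, 0, 0) the pool is (5, 1, 3)
  task-1 cannot run: need (2, 2, 0) vs free (5, 1, 3) (insufficient type-B units)
  task-6 cannot run: need (1, 1, 4) vs free (5, 1, 3) (insufficient type-A units)
Post-grant, the permanently blocked set is task-1 and task-6.


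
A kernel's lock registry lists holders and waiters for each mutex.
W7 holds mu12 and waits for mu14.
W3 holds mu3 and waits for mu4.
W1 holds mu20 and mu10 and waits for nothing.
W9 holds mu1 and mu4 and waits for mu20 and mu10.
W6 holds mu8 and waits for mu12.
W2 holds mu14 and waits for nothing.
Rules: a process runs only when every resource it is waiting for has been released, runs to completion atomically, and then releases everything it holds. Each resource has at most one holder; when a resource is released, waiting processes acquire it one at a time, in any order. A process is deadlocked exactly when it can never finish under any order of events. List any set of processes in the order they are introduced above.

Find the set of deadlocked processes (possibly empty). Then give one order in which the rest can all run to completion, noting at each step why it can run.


No process is deadlocked.
Key observation: all waits point, directly or indirectly, at processes that can finish, so nothing is permanently blocked.
One completion order for the rest: W1, W9, W2, W3, W7, W6.
Check, step by step:
  run W1 (it waits on nothing); releases mu20 and mu10
  W9: everything it awaited (mu20 and mu10) is free; runs, freeing mu1 and mu4
  run W2 (it waits on nothing); releases mu14
  W3: everything it awaited (mu4) is free; runs, freeing mu3
  W7: everything it awaited (mu14) is free; runs, freeing mu12
  W6: everything it awaited (mu12) is free; runs, freeing mu8


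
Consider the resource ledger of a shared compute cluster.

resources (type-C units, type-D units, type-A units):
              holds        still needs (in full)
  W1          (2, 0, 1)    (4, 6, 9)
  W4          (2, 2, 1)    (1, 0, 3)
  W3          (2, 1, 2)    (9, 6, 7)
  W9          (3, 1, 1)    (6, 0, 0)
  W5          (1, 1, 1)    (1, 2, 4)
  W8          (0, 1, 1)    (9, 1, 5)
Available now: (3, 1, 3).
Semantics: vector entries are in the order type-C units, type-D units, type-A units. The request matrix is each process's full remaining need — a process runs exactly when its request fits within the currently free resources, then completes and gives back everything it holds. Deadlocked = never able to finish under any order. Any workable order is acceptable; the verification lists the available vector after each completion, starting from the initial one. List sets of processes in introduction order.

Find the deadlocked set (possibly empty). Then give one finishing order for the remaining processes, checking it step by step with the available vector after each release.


Nothing here is deadlocked.
Key observation: there is always a runnable process — W4 first — so the state unwinds completely.
A valid finishing order for the others: W4, W5, W9, W8, W3, W1. Step-by-step check:
  pool = (3, 1, 3)
  W4: need (1, 0, 3) fits (3, 1, 3); releases (2, 2, 1), pool now (5, 3, 4)
  W5: need (1, 2, 4) fits (5, 3, 4); releases (1, 1, 1), pool now (6, 4, 5)
  W9: need (6, 0, 0) fits (6, 4, 5); releases (3, 1, 1), pool now (9, 5, 6)
  W8: need (9, 1, 5) fits (9, 5, 6); releases (0, 1, 1), pool now (9, 6, 7)
  W3: need (9, 6, 7) fits (9, 6, 7); releases (2, 1, 2), pool now (11, 7, 9)
  W1: need (4, 6, 9) fits (11, 7, 9); releases (2, 0, 1), pool now (13, 7, 10)


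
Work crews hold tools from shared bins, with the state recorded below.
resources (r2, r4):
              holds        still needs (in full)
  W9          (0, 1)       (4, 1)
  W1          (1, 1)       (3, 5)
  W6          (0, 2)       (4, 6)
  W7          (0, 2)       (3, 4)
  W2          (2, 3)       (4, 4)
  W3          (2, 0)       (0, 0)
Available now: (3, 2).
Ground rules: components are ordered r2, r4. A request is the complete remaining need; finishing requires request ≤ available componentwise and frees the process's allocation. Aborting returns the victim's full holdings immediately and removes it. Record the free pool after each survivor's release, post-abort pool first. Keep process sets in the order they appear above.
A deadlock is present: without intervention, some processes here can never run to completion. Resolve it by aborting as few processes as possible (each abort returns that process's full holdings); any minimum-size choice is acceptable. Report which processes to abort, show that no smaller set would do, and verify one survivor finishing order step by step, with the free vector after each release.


Minimum abort set: W7.
Key observation: the deadlocked W2 becomes finishable only because W7 released (0, 2); it completes at step 2 below.
Minimality: the empty abort set fails — the state is deadlocked as it stands.
Survivors finish in the order: W3, W2, W6, W9, W1. Verifying each step (pool after the aborts first):
  pool = (3, 4)
  run W3 (needs (0, 0), free (3, 4)); after release of (2, 0) the pool is (5, 4)
  run W2 (needs (4, 4), free (5, 4)); after release of (2, 3) the pool is (7, 7)
  run W6 (needs (4, 6), free (7, 7)); after release of (0, 2) the pool is (7, 9)
  run W9 (needs (4, 1), free (7, 9)); after release of (0, 1) the pool is (7, 10)
  run W1 (needs (3, 5), free (7, 10)); after release of (1, 1) the pool is (8, 11)


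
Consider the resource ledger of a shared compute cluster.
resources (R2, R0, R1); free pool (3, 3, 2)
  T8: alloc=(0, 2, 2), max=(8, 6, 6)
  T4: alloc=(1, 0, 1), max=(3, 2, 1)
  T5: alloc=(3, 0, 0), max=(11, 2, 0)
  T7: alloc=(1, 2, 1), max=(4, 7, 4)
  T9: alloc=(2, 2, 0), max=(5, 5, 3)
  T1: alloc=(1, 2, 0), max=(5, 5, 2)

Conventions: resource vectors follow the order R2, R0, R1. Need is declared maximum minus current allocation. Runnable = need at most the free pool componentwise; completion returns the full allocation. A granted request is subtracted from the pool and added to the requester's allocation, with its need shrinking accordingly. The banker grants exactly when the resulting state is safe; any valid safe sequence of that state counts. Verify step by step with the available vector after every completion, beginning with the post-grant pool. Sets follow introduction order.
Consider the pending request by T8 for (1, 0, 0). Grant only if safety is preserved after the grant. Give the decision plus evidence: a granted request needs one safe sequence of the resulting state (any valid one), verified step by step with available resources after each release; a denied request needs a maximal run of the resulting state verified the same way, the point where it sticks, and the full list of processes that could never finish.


GRANT: granting preserves safety; a valid post-grant sequence is T4, T9, T1, T7, T8, T5.
Key observation: granting shrinks the pool to (2, 3, 2), yet T4 still fits and the chain goes through.
Check on the post-grant state, step by step:
  pool = (2, 3, 2)
  run T4 (needs (2, 2, 0), free (2, 3, 2)); after release of (1, 0, 1) the pool is (3, 3, 3)
  run T9 (needs (3, 3, 3), free (3, 3, 3)); after release of (2, 2, 0) the pool is (5, 5, 3)
  run T1 (needs (4, 3, 2), free (5, 5, 3)); after release of (1, 2, 0) the pool is (6, 7, 3)
  run T7 (needs (3, 5, 3), free (6, 7, 3)); after release of (1, 2, 1) the pool is (7, 9, 4)
  run T8 (needs (7, 4, 4), free (7, 9, 4)); after release of (1, 2, 2) the pool is (8, 11, 6)
  run T5 (needs (8, 2, 0), free (8, 11, 6)); after release of (3, 0, 0) the pool is (11, 11, 6)


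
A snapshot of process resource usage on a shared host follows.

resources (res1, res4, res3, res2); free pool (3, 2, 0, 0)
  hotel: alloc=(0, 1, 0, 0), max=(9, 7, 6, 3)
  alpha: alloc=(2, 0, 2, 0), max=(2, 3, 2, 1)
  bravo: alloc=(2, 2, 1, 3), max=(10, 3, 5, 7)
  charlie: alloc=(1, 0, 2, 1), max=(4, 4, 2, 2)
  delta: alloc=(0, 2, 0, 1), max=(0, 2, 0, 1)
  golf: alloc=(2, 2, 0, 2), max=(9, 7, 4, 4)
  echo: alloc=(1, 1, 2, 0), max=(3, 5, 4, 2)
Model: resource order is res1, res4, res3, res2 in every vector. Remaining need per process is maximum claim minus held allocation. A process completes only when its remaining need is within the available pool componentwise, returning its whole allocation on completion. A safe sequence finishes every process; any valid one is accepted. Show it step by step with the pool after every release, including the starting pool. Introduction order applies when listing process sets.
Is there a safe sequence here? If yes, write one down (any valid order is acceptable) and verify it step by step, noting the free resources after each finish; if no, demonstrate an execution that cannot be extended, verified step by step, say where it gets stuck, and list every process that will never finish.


SAFE. One safe sequence: delta, charlie, alpha, echo, golf, hotel, bravo.
Key observation: charlie marks the first exact bind of the order: its need (3, 4, 0, 1) fits the free (3, 4, 0, 1) with zero slack on a requested resource.
Verifying each step:
  pool = (3, 2, 0, 0)
  delta needs (0, 0, 0, 0) <= (3, 2, 0, 0) -> finishes; pool += (0, 2, 0, 1) = (3, 4, 0, 1)
  charlie needs (3, 4, 0, 1) <= (3, 4, 0, 1) -> finishes; pool += (1, 0, 2, 1) = (4, 4, 2, 2)
  alpha needs (0, 3, 0, 1) <= (4, 4, 2, 2) -> finishes; pool += (2, 0, 2, 0) = (6, 4, 4, 2)
  echo needs (2, 4, 2, 2) <= (6, 4, 4, 2) -> finishes; pool += (1, 1, 2, 0) = (7, 5, 6, 2)
  golf needs (7, 5, 4, 2) <= (7, 5, 6, 2) -> finishes; pool += (2, 2, 0, 2) = (9, 7, 6, 4)
  hotel needs (9, 6, 6, 3) <= (9, 7, 6, 4) -> finishes; pool += (0, 1, 0, 0) = (9, 8, 6, 4)
  bravo needs (8, 1, 4, 4) <= (9, 8, 6, 4) -> finishes; pool += (2, 2, 1, 3) = (11, 10, 7, 7)


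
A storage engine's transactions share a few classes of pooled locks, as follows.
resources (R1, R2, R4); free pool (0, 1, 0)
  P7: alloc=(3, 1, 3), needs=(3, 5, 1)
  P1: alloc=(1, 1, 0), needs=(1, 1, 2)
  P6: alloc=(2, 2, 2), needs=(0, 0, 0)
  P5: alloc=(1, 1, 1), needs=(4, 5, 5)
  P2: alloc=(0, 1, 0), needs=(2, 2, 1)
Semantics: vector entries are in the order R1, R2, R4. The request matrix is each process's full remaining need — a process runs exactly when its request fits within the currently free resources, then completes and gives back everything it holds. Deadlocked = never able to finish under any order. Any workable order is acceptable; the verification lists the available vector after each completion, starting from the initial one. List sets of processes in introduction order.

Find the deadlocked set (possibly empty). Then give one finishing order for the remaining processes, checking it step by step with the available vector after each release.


Nothing here is deadlocked.
Key observation: no deadlock: P6 fits now, and the freed resources carry the rest through.
A valid finishing order for the others: P6, P1, P2, P7, P5. Check, step by step:
  pool = (0, 1, 0)
  P6 needs (0, 0, 0) <= (0, 1, 0) -> finishes; pool += (2, 2, 2) = (2, 3, 2)
  P1 needs (1, 1, 2) <= (2, 3, 2) -> finishes; pool += (1, 1, 0) = (3, 4, 2)
  P2 needs (2, 2, 1) <= (3, 4, 2) -> finishes; pool += (0, 1, 0) = (3, 5, 2)
  P7 needs (3, 5, 1) <= (3, 5, 2) -> finishes; pool += (3, 1, 3) = (6, 6, 5)
  P5 needs (4, 5, 5) <= (6, 6, 5) -> finishes; pool += (1, 1, 1) = (7, 7, 6)


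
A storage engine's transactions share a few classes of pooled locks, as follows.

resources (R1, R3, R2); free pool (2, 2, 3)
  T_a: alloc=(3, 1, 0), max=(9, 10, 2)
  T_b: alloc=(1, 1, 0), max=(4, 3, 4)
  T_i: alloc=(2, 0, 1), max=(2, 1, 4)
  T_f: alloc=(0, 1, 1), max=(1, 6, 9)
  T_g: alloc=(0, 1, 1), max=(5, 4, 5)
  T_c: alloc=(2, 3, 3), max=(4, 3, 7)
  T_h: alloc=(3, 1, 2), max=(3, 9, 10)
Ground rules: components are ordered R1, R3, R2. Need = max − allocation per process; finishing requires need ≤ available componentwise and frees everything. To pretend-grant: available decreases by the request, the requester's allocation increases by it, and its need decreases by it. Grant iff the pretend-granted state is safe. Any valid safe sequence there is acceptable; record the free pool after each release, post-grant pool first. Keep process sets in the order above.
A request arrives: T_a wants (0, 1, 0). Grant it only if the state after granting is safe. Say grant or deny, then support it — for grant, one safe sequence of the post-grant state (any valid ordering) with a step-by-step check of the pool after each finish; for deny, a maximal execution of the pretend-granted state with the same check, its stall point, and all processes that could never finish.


DENY — the pretend-granted state is unsafe.
Key observation: even finishing T_i, T_c, T_b, T_g, T_f leaves just (7, 7, 9) free — too little R3 for any of the remaining processes.
Pretend the grant happened; the run T_i, T_c, T_b, T_g, T_f goes as far as possible. Step-by-step check:
  pool = (2, 1, 3)
  T_i needs (0, 1, 3) <= (2, 1, 3) -> finishes; pool += (2, 0, 1) = (4, 1, 4)
  T_c needs (2, 0, 4) <= (4, 1, 4) -> finishes; pool += (2, 3, 3) = (6, 4, 7)
  T_b needs (3, 2, 4) <= (6, 4, 7) -> finishes; pool += (1, 1, 0) = (7, 5, 7)
  T_g needs (5, 3, 4) <= (7, 5, 7) -> finishes; pool += (0, 1, 1) = (7, 6, 8)
  T_f needs (1, 5, 8) <= (7, 6, 8) -> finishes; pool += (0, 1, 1) = (7, 7, 9)
  T_a still needs (6, 8, 2) but only (7, 7, 9) is free — short on R3
  T_h still needs (0, 8, 8) but only (7, 7, 9) is free — short on R3
Post-grant, the permanently blocked set is T_a and T_h.


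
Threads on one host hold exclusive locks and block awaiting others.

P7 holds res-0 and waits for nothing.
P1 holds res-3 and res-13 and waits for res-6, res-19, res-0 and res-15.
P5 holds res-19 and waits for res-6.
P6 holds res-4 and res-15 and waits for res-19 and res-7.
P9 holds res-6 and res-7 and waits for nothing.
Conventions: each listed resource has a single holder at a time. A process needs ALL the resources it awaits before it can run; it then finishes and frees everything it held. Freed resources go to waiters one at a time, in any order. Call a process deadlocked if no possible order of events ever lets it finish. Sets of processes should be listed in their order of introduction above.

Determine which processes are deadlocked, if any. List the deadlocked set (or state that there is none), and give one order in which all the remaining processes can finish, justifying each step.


No process is deadlocked.
Key observation: every chain of waits terminates; starting from the processes that wait on nothing, all the rest unlock in turn.
The rest can finish in the order P9, P5, P6, P7, P1.
Check, step by step:
  P9 waits on nothing -> runs at once and releases res-6 and res-7
  P5 waits on res-6 — all released -> runs and releases res-19
  P6 waits on res-19 and res-7 — all released -> runs and releases res-4 and res-15
  P7 waits on nothing -> runs at once and releases res-0
  P1 waits on res-6, res-19, res-0 and res-15 — all released -> runs and releases res-3 and res-13
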